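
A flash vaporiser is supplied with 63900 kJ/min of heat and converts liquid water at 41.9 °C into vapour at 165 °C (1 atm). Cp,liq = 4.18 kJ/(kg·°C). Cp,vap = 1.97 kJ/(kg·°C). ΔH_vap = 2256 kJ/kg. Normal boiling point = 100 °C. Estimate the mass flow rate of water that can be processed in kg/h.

Δh = 4.18×(100−41.9) + 2256 + 1.97×(165−100) = 2626.9 kJ/kg
Q = 63900 kJ/min = 1065 kJ/s = 3.834e+06 kJ/h
ṁ = Q/Δh = 3.834e+06 / 2626.9 = 1459.5 kg/h

ṁ = 1460 kg/h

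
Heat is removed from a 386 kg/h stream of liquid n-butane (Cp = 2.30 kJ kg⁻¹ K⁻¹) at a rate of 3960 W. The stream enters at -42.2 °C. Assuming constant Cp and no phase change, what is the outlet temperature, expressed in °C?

Q = 3960 W = 14256 kJ/h
ΔT = Q/(ṁ·Cp) = 14256/(386×2.30) = 16.058 K
T_out = -42.2 − 16.058 = -58.258 °C

T_out = -58.3 °C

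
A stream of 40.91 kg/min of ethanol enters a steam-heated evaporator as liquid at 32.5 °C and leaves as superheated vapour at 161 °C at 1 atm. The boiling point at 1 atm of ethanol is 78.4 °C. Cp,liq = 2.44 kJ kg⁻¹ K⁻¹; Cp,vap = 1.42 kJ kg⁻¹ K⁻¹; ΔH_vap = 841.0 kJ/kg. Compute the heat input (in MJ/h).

Q = 2630 MJ/h

liquid 32.5→78.4 °C: 112 kJ/kg
vaporisation at 78.4 °C: 841 kJ/kg
vapour 78.4→161 °C: 117.29 kJ/kg
Δh = 112 + 841 + 117.29 = 1070.3 kJ/kg
Q = ṁ·Δh = 40.91 kg/min × 1070.3 kJ/kg = 43785 kJ/min
|Q| = 729.76 kW = 2627.1 MJ/h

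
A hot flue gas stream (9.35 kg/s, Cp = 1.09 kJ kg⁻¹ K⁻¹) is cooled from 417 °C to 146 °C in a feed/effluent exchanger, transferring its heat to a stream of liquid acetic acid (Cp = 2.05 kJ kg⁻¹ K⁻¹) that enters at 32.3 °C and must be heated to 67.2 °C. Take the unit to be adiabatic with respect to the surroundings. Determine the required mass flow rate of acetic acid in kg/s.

Heat released by hot stream: Q = 9.35 × 1.09 × (417 − 146) = 2761.9 kJ/s
Energy balance on cold side (adiabatic exchanger): Q = ṁ_c·Cp_c·(T_c,out − T_c,in)
ṁ_c = 2761.9 / [2.05 × (67.2 − 32.3)] = 38.604 kg/s

ṁ_c = 38.6 kg/s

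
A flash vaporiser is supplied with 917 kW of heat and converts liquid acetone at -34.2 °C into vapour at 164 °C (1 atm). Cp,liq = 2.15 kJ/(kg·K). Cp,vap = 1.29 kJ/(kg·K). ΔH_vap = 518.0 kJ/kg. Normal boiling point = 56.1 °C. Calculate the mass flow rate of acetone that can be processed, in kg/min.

ṁ = 64.6 kg/min

Δh = 2.15×(56.1−-34.2) + 518.0 + 1.29×(164−56.1) = 851.34 kJ/kg
Q = 917 kW = 917 kJ/s = 55020 kJ/min
ṁ = Q/Δh = 55020 / 851.34 = 64.628 kg/min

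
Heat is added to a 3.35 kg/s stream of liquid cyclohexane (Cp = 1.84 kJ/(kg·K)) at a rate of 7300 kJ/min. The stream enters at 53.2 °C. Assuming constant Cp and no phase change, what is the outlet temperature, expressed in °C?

Q = 7300 kJ/min = 121.67 kJ/s
ΔT = Q/(ṁ·Cp) = 121.67/(3.35×1.84) = 19.738 K
T_out = 53.2 + 19.738 = 72.938 °C

T_out = 72.9 °C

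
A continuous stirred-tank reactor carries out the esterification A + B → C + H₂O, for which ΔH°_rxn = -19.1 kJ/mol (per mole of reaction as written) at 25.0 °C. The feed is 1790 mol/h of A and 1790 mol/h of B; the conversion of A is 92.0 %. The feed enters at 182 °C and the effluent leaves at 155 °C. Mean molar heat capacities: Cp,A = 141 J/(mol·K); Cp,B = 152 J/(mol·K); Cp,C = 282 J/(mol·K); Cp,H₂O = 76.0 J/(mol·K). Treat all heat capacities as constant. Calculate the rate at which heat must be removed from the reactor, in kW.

Q_out = 8.81 kW

Extent of reaction ξ = 0.920 × 1790 = 1646.8 mol/h
Reaction term: ξ·ΔH°_rxn = 1646.8 × -19.1 = -31454 kJ/h
Sensible, feed 182→25 °C: -82342 kJ/h
Outlet flows (mol/h): A 143.2, B 143.2, C 1646.8, H₂O 1646.8
Sensible, products 25→155 °C: 82097 kJ/h
Q = ΔH = -31699 kJ/h = -8.8053 kW
Heat removed = 8.8053 kW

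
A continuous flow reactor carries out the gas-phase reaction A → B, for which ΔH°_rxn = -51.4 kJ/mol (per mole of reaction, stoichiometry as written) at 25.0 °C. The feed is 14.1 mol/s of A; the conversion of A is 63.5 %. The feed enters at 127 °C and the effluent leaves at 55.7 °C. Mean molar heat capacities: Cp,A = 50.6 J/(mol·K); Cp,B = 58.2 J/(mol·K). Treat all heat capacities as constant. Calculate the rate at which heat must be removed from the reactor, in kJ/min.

Q_out = 30500 kJ/min

Extent of reaction ξ = 0.635 × 14.1 = 8.9535 mol/s
Reaction term: ξ·ΔH°_rxn = 8.9535 × -51.4 = -460.21 kJ/s
Sensible, feed 127→25 °C: -72.773 kJ/s
Outlet flows (mol/s): A 5.1465, B 8.9535
Sensible, products 25→55.7 °C: 23.992 kJ/s
Q = ΔH = -508.99 kJ/s = -508.99 kW
Heat removed = 30539 kJ/min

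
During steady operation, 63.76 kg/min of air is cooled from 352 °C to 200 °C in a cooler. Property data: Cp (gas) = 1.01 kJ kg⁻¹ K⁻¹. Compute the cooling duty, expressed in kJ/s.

Q_c = 163 kJ/s

Q = ṁ·Cp·ΔT = 63.76 × 1.01 × (200 − 352) = -9788.4 kJ/min
Converting: 9788.4 / 60 s = 163.14 kW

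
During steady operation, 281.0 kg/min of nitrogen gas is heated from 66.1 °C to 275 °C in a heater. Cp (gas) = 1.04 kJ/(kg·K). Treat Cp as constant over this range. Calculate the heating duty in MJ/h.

Q = 3660 MJ/h

Q = ṁ·Cp·ΔT = 281.0 × 1.04 × (275 − 66.1) = 61049 kJ/min
Converting: 61049 / 60 s = 1017.5 kW
Heating duty = 3662.9 MJ/h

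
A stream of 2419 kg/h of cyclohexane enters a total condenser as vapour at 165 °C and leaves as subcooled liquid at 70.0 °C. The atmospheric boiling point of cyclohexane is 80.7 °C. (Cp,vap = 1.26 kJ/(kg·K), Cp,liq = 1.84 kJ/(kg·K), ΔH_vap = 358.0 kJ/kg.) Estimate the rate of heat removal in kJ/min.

vapour 165→80.7 °C: -106.22 kJ/kg
condensation at 80.7 °C: -358 kJ/kg
liquid 80.7→70.0 °C: -19.688 kJ/kg
Δh = -106.22 + -358 + -19.688 = -483.91 kJ/kg
Q = ṁ·Δh = 2419 kg/h × -483.91 kJ/kg = -1.1706e+06 kJ/h
|Q| = 325.16 kW = 19509 kJ/min

Q_c = 19500 kJ/min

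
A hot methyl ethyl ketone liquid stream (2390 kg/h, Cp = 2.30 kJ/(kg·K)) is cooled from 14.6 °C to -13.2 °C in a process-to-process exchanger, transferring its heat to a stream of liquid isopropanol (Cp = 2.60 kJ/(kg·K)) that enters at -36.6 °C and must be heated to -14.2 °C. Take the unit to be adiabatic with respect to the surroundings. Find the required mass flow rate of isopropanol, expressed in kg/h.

ṁ_c = 2620 kg/h

Heat released by hot stream: Q = 2390 × 2.30 × (14.6 − -13.2) = 152820 kJ/h
Energy balance on cold side (adiabatic exchanger): Q = ṁ_c·Cp_c·(T_c,out − T_c,in)
ṁ_c = 152820 / [2.60 × (-14.2 − -36.6)] = 2623.9 kg/h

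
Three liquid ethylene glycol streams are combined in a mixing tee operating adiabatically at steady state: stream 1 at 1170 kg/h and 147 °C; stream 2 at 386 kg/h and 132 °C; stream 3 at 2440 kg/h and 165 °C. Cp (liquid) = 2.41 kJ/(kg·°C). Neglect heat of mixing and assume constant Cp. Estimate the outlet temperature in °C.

Adiabatic, steady state ⇒ Σ ṁᵢCp,ᵢ(T_out − Tᵢ) = 0
T_out = Σ ṁᵢCp,ᵢTᵢ / Σ ṁᵢCp,ᵢ
      = 1.5076e+06 / 9630.4 = 156.54 °C

T_out = 157 °C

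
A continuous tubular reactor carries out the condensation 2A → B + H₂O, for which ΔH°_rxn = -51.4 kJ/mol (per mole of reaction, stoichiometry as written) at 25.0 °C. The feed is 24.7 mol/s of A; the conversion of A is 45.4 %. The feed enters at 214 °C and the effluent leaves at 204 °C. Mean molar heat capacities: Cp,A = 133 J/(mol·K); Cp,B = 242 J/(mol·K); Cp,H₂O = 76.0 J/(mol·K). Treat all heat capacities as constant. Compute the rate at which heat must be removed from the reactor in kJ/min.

Extent of reaction ξ = 0.454 × 24.7 / 2 = 5.6069 mol/s
Reaction term: ξ·ΔH°_rxn = 5.6069 × -51.4 = -288.19 kJ/s
Sensible, feed 214→25 °C: -620.88 kJ/s
Outlet flows (mol/s): A 13.486, B 5.6069, H₂O 5.6069
Sensible, products 25→204 °C: 640.22 kJ/s
Q = ΔH = -268.86 kJ/s = -268.86 kW
Heat removed = 16131 kJ/min

Q_out = 16100 kJ/min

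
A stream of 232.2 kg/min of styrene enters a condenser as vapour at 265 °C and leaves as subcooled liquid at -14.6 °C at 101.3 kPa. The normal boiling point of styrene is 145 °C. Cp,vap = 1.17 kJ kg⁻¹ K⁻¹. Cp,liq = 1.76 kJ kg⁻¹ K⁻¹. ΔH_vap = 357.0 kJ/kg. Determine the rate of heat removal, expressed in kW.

vapour 265→145 °C: -140.4 kJ/kg
condensation at 145 °C: -357 kJ/kg
liquid 145→-14.6 °C: -280.9 kJ/kg
Δh = -140.4 + -357 + -280.9 = -778.3 kJ/kg
Q = ṁ·Δh = 232.2 kg/min × -778.3 kJ/kg = -180720 kJ/min
|Q| = 3012 kW

Q_c = 3010 kW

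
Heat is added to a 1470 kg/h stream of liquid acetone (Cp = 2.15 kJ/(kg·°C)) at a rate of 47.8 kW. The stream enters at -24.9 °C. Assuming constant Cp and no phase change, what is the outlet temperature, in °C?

T_out = 29.5 °C

Q = 47.8 kW = 172080 kJ/h
ΔT = Q/(ṁ·Cp) = 172080/(1470×2.15) = 54.447 K
T_out = -24.9 + 54.447 = 29.547 °C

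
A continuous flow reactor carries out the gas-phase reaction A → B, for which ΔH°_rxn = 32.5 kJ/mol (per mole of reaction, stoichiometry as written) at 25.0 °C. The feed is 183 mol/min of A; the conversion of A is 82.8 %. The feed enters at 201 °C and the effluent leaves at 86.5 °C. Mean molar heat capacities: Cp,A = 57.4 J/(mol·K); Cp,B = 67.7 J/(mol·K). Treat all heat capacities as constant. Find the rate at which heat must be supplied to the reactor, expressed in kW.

Extent of reaction ξ = 0.828 × 183 = 151.52 mol/min
Reaction term: ξ·ΔH°_rxn = 151.52 × 32.5 = 4924.5 kJ/min
Sensible, feed 201→25 °C: -1848.7 kJ/min
Outlet flows (mol/min): A 31.476, B 151.52
Sensible, products 25→86.5 °C: 741.99 kJ/min
Q = ΔH = 3817.8 kJ/min = 63.63 kW
Heat supplied = 63.63 kW

Q_in = 63.6 kW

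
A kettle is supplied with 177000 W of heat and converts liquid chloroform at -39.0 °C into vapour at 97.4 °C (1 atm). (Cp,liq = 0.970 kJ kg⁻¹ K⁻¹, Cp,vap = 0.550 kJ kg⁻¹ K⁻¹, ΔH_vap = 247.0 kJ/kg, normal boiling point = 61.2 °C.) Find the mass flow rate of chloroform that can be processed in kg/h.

Δh = 0.970×(61.2−-39.0) + 247.0 + 0.550×(97.4−61.2) = 364.1 kJ/kg
Q = 177000 W = 177 kJ/s = 637200 kJ/h
ṁ = Q/Δh = 637200 / 364.1 = 1750 kg/h

ṁ = 1750 kg/h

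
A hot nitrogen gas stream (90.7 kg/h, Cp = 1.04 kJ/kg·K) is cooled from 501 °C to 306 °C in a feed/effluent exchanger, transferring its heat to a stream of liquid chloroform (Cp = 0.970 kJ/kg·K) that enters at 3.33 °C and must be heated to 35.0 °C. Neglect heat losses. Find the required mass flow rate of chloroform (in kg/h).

Heat released by hot stream: Q = 90.7 × 1.04 × (501 − 306) = 18394 kJ/h
Energy balance on cold side (adiabatic exchanger): Q = ṁ_c·Cp_c·(T_c,out − T_c,in)
ṁ_c = 18394 / [0.970 × (35.0 − 3.33)] = 598.76 kg/h

ṁ_c = 599 kg/h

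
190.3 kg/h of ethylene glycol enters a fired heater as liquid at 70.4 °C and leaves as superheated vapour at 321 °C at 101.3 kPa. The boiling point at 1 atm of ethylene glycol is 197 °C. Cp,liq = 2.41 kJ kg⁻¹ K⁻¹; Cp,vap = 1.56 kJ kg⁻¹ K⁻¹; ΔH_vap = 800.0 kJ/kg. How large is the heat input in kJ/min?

Q = 4120 kJ/min

liquid 70.4→197 °C: 305.11 kJ/kg
vaporisation at 197 °C: 800 kJ/kg
vapour 197→321 °C: 193.44 kJ/kg
Δh = 305.11 + 800 + 193.44 = 1298.5 kJ/kg
Q = ṁ·Δh = 190.3 kg/h × 1298.5 kJ/kg = 247110 kJ/h
|Q| = 68.643 kW = 4118.6 kJ/min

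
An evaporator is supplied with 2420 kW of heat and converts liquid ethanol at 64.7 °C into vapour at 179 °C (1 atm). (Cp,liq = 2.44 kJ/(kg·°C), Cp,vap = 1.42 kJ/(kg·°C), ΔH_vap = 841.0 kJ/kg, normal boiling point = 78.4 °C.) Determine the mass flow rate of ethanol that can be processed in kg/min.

Δh = 2.44×(78.4−64.7) + 841.0 + 1.42×(179−78.4) = 1017.3 kJ/kg
Q = 2420 kW = 2420 kJ/s = 145200 kJ/min
ṁ = Q/Δh = 145200 / 1017.3 = 142.73 kg/min

ṁ = 143 kg/min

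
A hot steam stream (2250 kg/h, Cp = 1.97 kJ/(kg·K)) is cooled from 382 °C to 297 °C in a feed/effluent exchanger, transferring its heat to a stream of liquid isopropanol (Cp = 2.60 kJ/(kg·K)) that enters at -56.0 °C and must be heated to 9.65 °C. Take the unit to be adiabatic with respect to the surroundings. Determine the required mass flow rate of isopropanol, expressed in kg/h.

ṁ_c = 2210 kg/h

Heat released by hot stream: Q = 2250 × 1.97 × (382 − 297) = 376760 kJ/h
Energy balance on cold side (adiabatic exchanger): Q = ṁ_c·Cp_c·(T_c,out − T_c,in)
ṁ_c = 376760 / [2.60 × (9.65 − -56.0)] = 2207.3 kg/h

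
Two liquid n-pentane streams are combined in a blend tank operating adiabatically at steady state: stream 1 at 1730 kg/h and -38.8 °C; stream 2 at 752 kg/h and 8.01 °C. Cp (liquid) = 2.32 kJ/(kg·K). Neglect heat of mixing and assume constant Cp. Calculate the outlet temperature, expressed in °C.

No heat crosses the boundary, so H_out = H_in.
T_out = Σ ṁᵢCp,ᵢTᵢ / Σ ṁᵢCp,ᵢ
      = -141750 / 5758.2 = -24.617 °C

T_out = -24.6 °C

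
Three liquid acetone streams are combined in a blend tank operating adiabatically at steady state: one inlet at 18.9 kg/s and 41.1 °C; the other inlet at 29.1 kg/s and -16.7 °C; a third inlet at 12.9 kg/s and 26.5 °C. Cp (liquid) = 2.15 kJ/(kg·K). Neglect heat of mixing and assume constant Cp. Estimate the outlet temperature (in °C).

No heat crosses the boundary, so H_out = H_in.
T_out = Σ ṁᵢCp,ᵢTᵢ / Σ ṁᵢCp,ᵢ
      = 1360.2 / 130.94 = 10.389 °C

T_out = 10.4 °C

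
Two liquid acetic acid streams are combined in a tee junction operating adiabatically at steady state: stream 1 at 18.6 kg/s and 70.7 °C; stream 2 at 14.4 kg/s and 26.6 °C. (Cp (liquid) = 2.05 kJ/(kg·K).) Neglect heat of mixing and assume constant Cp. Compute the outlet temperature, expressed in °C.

T_out = 51.5 °C

Adiabatic, steady state ⇒ Σ ṁᵢCp,ᵢ(T_out − Tᵢ) = 0
Σ ṁᵢCp,ᵢTᵢ = 18.6×2.05×70.7 + 14.4×2.05×26.6 = 3481
Σ ṁᵢCp,ᵢ = 18.6×2.05 + 14.4×2.05 = 67.65
T_out = 3481 / 67.65 = 51.456 °C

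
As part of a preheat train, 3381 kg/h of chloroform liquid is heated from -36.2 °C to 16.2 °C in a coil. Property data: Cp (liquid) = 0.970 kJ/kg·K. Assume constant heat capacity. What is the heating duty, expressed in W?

Q = 47700 W

Q = ṁ·Cp·ΔT = 3381 × 0.970 × (16.2 − -36.2) = 171850 kJ/h
Converting: 171850 / 3600 s = 47.736 kW
Heating duty = 47736 W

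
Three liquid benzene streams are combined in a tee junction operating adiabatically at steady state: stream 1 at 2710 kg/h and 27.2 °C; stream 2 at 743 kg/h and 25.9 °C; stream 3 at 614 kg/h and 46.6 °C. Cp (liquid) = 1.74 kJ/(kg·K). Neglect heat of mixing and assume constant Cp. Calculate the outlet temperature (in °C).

Energy balance with Q = 0: Σ ṁᵢCp,ᵢ(T_out − Tᵢ) = 0
T_out = Σ ṁᵢCp,ᵢTᵢ / Σ ṁᵢCp,ᵢ
      = 211530 / 7076.6 = 29.891 °C

T_out = 29.9 °C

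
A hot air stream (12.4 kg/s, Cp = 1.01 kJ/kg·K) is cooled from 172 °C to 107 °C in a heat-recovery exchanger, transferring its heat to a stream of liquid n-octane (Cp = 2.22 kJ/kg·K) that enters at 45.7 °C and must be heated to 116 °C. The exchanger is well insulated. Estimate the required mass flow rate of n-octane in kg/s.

ṁ_c = 5.22 kg/s

Heat released by hot stream: Q = 12.4 × 1.01 × (172 − 107) = 814.06 kJ/s
Energy balance on cold side (adiabatic exchanger): Q = ṁ_c·Cp_c·(T_c,out − T_c,in)
ṁ_c = 814.06 / [2.22 × (116 − 45.7)] = 5.2161 kg/s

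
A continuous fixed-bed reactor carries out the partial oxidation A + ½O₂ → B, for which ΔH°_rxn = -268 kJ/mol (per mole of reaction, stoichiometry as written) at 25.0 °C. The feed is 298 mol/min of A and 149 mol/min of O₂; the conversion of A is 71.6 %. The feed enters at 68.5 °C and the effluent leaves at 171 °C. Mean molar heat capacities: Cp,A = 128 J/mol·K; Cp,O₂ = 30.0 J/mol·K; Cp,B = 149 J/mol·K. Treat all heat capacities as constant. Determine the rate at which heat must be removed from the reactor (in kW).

Extent of reaction ξ = 0.716 × 298 = 213.37 mol/min
Reaction term: ξ·ΔH°_rxn = 213.37 × -268 = -57183 kJ/min
Sensible, feed 68.5→25 °C: -1853.7 kJ/min
Outlet flows (mol/min): A 84.632, O₂ 42.316, B 213.37
Sensible, products 25→171 °C: 6408.6 kJ/min
Q = ΔH = -52628 kJ/min = -877.13 kW
Heat removed = 877.13 kW

Q_out = 877 kW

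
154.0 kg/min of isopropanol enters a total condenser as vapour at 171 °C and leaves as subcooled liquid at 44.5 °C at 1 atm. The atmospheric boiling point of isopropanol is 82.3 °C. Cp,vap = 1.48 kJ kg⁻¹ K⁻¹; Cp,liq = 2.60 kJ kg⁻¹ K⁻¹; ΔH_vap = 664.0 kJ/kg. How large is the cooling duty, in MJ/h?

vapour 171→82.3 °C: -131.28 kJ/kg
condensation at 82.3 °C: -664 kJ/kg
liquid 82.3→44.5 °C: -98.28 kJ/kg
Δh = -131.28 + -664 + -98.28 = -893.56 kJ/kg
Q = ṁ·Δh = 154.0 kg/min × -893.56 kJ/kg = -137610 kJ/min
|Q| = 2293.5 kW = 8256.5 MJ/h

Q_c = 8260 MJ/h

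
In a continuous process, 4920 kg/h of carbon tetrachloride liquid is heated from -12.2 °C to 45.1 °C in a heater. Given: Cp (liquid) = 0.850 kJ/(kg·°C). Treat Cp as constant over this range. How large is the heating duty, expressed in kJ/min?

Q = 3990 kJ/min

Q = ṁ·Cp·ΔT = 4920 × 0.850 × (45.1 − -12.2) = 239630 kJ/h
Converting: 239630 / 3600 s = 66.563 kW
Heating duty = 3993.8 kJ/min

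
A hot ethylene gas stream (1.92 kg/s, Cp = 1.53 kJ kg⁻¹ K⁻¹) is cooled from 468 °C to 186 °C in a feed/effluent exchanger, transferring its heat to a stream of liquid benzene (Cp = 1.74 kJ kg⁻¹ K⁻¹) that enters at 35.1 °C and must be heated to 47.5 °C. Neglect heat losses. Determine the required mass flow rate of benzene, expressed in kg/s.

ṁ_c = 38.4 kg/s

Heat released by hot stream: Q = 1.92 × 1.53 × (468 − 186) = 828.4 kJ/s
Energy balance on cold side (adiabatic exchanger): Q = ṁ_c·Cp_c·(T_c,out − T_c,in)
ṁ_c = 828.4 / [1.74 × (47.5 − 35.1)] = 38.395 kg/s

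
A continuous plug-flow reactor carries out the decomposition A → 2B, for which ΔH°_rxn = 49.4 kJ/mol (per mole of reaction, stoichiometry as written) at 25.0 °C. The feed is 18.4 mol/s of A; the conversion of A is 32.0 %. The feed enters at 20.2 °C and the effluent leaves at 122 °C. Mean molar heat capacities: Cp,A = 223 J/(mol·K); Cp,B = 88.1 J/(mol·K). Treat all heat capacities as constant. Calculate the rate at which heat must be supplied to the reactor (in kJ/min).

Extent of reaction ξ = 0.320 × 18.4 = 5.888 mol/s
Reaction term: ξ·ΔH°_rxn = 5.888 × 49.4 = 290.87 kJ/s
Sensible, feed 20.2→25 °C: 19.695 kJ/s
Outlet flows (mol/s): A 12.512, B 11.776
Sensible, products 25→122 °C: 371.28 kJ/s
Q = ΔH = 681.84 kJ/s = 681.84 kW
Heat supplied = 40911 kJ/min

Q_in = 40900 kJ/min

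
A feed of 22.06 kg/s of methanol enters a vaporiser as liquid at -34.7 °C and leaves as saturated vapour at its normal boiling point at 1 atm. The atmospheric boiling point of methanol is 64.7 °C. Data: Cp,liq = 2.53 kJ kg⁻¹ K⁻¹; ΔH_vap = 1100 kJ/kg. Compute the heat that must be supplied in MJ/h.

Q = 107000 MJ/h

liquid -34.7→64.7 °C: 251.48 kJ/kg
vaporisation at 64.7 °C: 1100 kJ/kg
Δh = 251.48 + 1100 = 1351.5 kJ/kg
Q = ṁ·Δh = 22.06 kg/s × 1351.5 kJ/kg = 29814 kJ/s
|Q| = 29814 kW = 107330 MJ/h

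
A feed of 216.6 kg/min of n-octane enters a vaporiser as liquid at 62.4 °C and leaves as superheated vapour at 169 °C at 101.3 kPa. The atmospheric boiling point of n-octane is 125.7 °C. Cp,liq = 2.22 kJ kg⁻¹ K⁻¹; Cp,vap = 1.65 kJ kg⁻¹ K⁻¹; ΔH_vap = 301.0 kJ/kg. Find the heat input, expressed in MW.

Q = 1.85 MW

liquid 62.4→125.7 °C: 140.53 kJ/kg
vaporisation at 125.7 °C: 301 kJ/kg
vapour 125.7→169 °C: 71.445 kJ/kg
Δh = 140.53 + 301 + 71.445 = 512.97 kJ/kg
Q = ṁ·Δh = 216.6 kg/min × 512.97 kJ/kg = 111110 kJ/min
|Q| = 1851.8 kW = 1.8518 MW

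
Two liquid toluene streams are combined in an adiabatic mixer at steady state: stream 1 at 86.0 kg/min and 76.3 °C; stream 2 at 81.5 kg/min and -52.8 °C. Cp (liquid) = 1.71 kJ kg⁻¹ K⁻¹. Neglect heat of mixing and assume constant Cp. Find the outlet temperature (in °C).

Energy balance with Q = 0: Σ ṁᵢCp,ᵢ(T_out − Tᵢ) = 0
Σ ṁᵢCp,ᵢTᵢ = 86.0×1.71×76.3 + 81.5×1.71×-52.8 = 3862.2
Σ ṁᵢCp,ᵢ = 86.0×1.71 + 81.5×1.71 = 286.43
T_out = 3862.2 / 286.43 = 13.484 °C

T_out = 13.5 °C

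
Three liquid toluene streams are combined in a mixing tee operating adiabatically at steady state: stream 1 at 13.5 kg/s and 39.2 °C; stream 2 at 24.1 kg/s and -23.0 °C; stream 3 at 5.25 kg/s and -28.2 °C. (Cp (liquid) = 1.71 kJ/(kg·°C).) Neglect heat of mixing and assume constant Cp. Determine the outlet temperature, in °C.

No heat crosses the boundary, so H_out = H_in.
T_out = Σ ṁᵢCp,ᵢTᵢ / Σ ṁᵢCp,ᵢ
      = -296.09 / 73.273 = -4.0408 °C

T_out = -4.04 °C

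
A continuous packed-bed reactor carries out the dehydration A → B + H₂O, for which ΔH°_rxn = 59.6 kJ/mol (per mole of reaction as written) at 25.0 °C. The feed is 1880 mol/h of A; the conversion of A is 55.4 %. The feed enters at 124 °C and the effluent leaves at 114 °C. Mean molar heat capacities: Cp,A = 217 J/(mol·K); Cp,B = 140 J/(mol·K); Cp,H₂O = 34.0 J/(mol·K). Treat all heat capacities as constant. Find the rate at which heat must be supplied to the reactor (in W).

Extent of reaction ξ = 0.554 × 1880 = 1041.5 mol/h
Reaction term: ξ·ΔH°_rxn = 1041.5 × 59.6 = 62075 kJ/h
Sensible, feed 124→25 °C: -40388 kJ/h
Outlet flows (mol/h): A 838.48, B 1041.5, H₂O 1041.5
Sensible, products 25→114 °C: 32323 kJ/h
Q = ΔH = 54009 kJ/h = 15.003 kW
Heat supplied = 15003 W

Q_in = 15000 W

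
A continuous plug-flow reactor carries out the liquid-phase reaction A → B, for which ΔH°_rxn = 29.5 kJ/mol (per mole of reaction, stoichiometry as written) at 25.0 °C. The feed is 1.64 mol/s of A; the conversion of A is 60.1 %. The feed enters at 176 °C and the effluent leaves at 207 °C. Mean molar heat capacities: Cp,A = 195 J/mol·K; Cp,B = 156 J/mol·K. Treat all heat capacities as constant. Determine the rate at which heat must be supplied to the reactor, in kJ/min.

Extent of reaction ξ = 0.601 × 1.64 = 0.98564 mol/s
Reaction term: ξ·ΔH°_rxn = 0.98564 × 29.5 = 29.076 kJ/s
Sensible, feed 176→25 °C: -48.29 kJ/s
Outlet flows (mol/s): A 0.65436, B 0.98564
Sensible, products 25→207 °C: 51.208 kJ/s
Q = ΔH = 31.994 kJ/s = 31.994 kW
Heat supplied = 1919.6 kJ/min

Q_in = 1920 kJ/min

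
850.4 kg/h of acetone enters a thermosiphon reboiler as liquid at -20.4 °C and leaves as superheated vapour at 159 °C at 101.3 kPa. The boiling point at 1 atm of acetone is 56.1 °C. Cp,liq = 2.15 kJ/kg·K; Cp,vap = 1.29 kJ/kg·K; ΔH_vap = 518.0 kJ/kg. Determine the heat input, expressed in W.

Q = 193000 W

liquid -20.4→56.1 °C: 164.47 kJ/kg
vaporisation at 56.1 °C: 518 kJ/kg
vapour 56.1→159 °C: 132.74 kJ/kg
Δh = 164.47 + 518 + 132.74 = 815.22 kJ/kg
Q = ṁ·Δh = 850.4 kg/h × 815.22 kJ/kg = 693260 kJ/h
|Q| = 192.57 kW = 192570 W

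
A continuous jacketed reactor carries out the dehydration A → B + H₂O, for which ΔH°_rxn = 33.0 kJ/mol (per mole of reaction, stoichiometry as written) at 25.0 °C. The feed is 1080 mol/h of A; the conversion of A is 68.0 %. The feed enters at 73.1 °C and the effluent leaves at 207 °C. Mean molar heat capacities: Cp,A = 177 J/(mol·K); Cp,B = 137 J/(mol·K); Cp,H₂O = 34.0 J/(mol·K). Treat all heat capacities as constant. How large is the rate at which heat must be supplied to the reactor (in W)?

Q_in = 13600 W

Extent of reaction ξ = 0.680 × 1080 = 734.4 mol/h
Reaction term: ξ·ΔH°_rxn = 734.4 × 33.0 = 24235 kJ/h
Sensible, feed 73.1→25 °C: -9194.8 kJ/h
Outlet flows (mol/h): A 345.6, B 734.4, H₂O 734.4
Sensible, products 25→207 °C: 33989 kJ/h
Q = ΔH = 49030 kJ/h = 13.619 kW
Heat supplied = 13619 W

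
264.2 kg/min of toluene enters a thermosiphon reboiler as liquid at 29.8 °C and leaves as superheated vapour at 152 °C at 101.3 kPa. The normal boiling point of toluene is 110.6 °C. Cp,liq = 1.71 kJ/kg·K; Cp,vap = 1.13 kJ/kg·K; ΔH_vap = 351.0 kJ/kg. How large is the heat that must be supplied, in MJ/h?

Q = 8500 MJ/h

liquid 29.8→110.6 °C: 138.17 kJ/kg
vaporisation at 110.6 °C: 351 kJ/kg
vapour 110.6→152 °C: 46.782 kJ/kg
Δh = 138.17 + 351 + 46.782 = 535.95 kJ/kg
Q = ṁ·Δh = 264.2 kg/min × 535.95 kJ/kg = 141600 kJ/min
|Q| = 2360 kW = 8495.9 MJ/h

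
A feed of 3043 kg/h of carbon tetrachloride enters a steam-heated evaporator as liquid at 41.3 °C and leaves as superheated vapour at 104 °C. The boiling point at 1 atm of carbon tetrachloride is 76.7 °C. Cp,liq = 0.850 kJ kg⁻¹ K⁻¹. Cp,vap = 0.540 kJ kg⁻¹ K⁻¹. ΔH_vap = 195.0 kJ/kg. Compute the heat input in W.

liquid 41.3→76.7 °C: 30.09 kJ/kg
vaporisation at 76.7 °C: 195 kJ/kg
vapour 76.7→104 °C: 14.742 kJ/kg
Δh = 30.09 + 195 + 14.742 = 239.83 kJ/kg
Q = ṁ·Δh = 3043 kg/h × 239.83 kJ/kg = 729810 kJ/h
|Q| = 202.72 kW = 202720 W

Q = 203000 W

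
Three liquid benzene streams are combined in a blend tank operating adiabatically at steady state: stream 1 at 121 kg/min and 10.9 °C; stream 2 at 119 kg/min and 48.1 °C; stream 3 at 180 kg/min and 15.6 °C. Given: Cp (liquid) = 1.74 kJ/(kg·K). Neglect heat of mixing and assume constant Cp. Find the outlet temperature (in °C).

T_out = 23.5 °C

Energy balance with Q = 0: Σ ṁᵢCp,ᵢ(T_out − Tᵢ) = 0
T_out = Σ ṁᵢCp,ᵢTᵢ / Σ ṁᵢCp,ᵢ
      = 17140 / 730.8 = 23.454 °C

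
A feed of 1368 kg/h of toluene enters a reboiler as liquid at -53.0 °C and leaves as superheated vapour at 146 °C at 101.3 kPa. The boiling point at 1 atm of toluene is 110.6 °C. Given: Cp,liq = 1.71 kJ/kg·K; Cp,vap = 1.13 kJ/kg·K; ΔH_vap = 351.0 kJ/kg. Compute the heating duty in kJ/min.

Q = 15300 kJ/min

liquid -53.0→110.6 °C: 279.76 kJ/kg
vaporisation at 110.6 °C: 351 kJ/kg
vapour 110.6→146 °C: 40.002 kJ/kg
Δh = 279.76 + 351 + 40.002 = 670.76 kJ/kg
Q = ṁ·Δh = 1368 kg/h × 670.76 kJ/kg = 917600 kJ/h
|Q| = 254.89 kW = 15293 kJ/min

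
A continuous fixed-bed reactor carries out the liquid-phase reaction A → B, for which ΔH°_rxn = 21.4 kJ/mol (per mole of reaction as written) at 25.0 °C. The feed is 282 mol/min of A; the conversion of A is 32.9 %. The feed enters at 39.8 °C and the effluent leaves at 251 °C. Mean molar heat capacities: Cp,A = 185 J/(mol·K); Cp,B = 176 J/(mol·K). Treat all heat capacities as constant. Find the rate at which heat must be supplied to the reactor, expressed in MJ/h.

Q_in = 769 MJ/h

Extent of reaction ξ = 0.329 × 282 = 92.778 mol/min
Reaction term: ξ·ΔH°_rxn = 92.778 × 21.4 = 1985.4 kJ/min
Sensible, feed 39.8→25 °C: -772.12 kJ/min
Outlet flows (mol/min): A 189.22, B 92.778
Sensible, products 25→251 °C: 11602 kJ/min
Q = ΔH = 12815 kJ/min = 213.58 kW
Heat supplied = 768.9 MJ/h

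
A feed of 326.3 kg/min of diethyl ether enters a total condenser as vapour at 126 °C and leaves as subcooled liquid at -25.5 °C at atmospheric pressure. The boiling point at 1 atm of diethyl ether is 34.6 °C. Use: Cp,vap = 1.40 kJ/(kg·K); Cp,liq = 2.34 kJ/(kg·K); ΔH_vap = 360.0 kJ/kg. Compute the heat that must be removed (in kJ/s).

Q_c = 3420 kJ/s

vapour 126→34.6 °C: -127.96 kJ/kg
condensation at 34.6 °C: -360 kJ/kg
liquid 34.6→-25.5 °C: -140.63 kJ/kg
Δh = -127.96 + -360 + -140.63 = -628.59 kJ/kg
Q = ṁ·Δh = 326.3 kg/min × -628.59 kJ/kg = -205110 kJ/min
|Q| = 3418.5 kW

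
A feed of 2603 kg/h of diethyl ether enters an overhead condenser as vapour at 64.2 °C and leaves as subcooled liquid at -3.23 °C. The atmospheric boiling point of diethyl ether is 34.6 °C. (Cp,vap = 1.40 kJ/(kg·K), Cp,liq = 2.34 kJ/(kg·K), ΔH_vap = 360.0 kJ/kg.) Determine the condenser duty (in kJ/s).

Q_c = 354 kJ/s

vapour 64.2→34.6 °C: -41.44 kJ/kg
condensation at 34.6 °C: -360 kJ/kg
liquid 34.6→-3.23 °C: -88.522 kJ/kg
Δh = -41.44 + -360 + -88.522 = -489.96 kJ/kg
Q = ṁ·Δh = 2603 kg/h × -489.96 kJ/kg = -1.2754e+06 kJ/h
|Q| = 354.27 kW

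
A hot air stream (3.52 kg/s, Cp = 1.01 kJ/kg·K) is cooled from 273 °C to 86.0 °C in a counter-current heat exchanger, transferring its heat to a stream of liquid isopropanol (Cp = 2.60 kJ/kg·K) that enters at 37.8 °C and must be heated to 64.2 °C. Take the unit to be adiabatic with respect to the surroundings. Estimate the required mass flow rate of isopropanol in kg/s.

Heat released by hot stream: Q = 3.52 × 1.01 × (273 − 86.0) = 664.82 kJ/s
Energy balance on cold side (adiabatic exchanger): Q = ṁ_c·Cp_c·(T_c,out − T_c,in)
ṁ_c = 664.82 / [2.60 × (64.2 − 37.8)] = 9.6856 kg/s

ṁ_c = 9.69 kg/s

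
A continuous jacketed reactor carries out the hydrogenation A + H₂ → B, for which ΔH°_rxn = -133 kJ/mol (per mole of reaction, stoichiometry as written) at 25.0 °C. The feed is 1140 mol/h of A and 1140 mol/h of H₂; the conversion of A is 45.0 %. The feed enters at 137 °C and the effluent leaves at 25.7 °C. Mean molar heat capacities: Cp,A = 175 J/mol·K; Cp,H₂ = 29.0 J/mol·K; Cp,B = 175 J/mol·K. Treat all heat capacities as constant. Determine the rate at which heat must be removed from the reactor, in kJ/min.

Q_out = 1570 kJ/min

Extent of reaction ξ = 0.450 × 1140 = 513 mol/h
Reaction term: ξ·ΔH°_rxn = 513 × -133 = -68229 kJ/h
Sensible, feed 137→25 °C: -26047 kJ/h
Outlet flows (mol/h): A 627, H₂ 627, B 513
Sensible, products 25→25.7 °C: 152.38 kJ/h
Q = ΔH = -94123 kJ/h = -26.145 kW
Heat removed = 1568.7 kJ/min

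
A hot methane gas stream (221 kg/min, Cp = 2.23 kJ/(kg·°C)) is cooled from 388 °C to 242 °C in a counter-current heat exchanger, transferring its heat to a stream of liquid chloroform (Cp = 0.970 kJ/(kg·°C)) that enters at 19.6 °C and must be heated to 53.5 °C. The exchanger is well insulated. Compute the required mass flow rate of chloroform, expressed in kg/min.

ṁ_c = 2190 kg/min

Heat released by hot stream: Q = 221 × 2.23 × (388 − 242) = 71953 kJ/min
Energy balance on cold side (adiabatic exchanger): Q = ṁ_c·Cp_c·(T_c,out − T_c,in)
ṁ_c = 71953 / [0.970 × (53.5 − 19.6)] = 2188.2 kg/min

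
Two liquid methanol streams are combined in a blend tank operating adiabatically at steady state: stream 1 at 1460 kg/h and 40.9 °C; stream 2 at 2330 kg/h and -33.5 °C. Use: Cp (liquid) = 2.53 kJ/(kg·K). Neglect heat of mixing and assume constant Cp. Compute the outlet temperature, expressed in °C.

T_out = -4.84 °C

No heat crosses the boundary, so H_out = H_in.
Σ ṁᵢCp,ᵢTᵢ = 1460×2.53×40.9 + 2330×2.53×-33.5 = -46403
Σ ṁᵢCp,ᵢ = 1460×2.53 + 2330×2.53 = 9588.7
T_out = -46403 / 9588.7 = -4.8393 °C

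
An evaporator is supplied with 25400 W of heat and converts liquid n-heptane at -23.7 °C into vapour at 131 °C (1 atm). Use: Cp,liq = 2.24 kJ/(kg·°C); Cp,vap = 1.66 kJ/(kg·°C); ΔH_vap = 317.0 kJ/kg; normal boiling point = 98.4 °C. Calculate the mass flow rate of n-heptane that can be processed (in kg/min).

Δh = 2.24×(98.4−-23.7) + 317.0 + 1.66×(131−98.4) = 644.62 kJ/kg
Q = 25400 W = 25.4 kJ/s = 1524 kJ/min
ṁ = Q/Δh = 1524 / 644.62 = 2.3642 kg/min

ṁ = 2.36 kg/min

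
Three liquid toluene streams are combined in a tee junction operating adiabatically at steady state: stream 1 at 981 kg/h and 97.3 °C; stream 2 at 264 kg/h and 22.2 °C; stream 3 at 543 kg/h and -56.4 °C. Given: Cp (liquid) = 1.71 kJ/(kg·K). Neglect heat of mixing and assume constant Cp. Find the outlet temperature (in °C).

T_out = 39.5 °C

Energy balance with Q = 0: Σ ṁᵢCp,ᵢ(T_out − Tᵢ) = 0
Σ ṁᵢCp,ᵢTᵢ = 981×1.71×97.3 + 264×1.71×22.2 + 543×1.71×-56.4 = 120870
Σ ṁᵢCp,ᵢ = 981×1.71 + 264×1.71 + 543×1.71 = 3057.5
T_out = 120870 / 3057.5 = 39.534 °C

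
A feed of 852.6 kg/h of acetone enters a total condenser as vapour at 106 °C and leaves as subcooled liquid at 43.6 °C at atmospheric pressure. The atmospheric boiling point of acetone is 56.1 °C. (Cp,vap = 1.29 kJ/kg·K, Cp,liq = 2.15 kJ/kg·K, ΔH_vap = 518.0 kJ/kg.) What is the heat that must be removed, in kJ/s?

vapour 106→56.1 °C: -64.371 kJ/kg
condensation at 56.1 °C: -518 kJ/kg
liquid 56.1→43.6 °C: -26.875 kJ/kg
Δh = -64.371 + -518 + -26.875 = -609.25 kJ/kg
Q = ṁ·Δh = 852.6 kg/h × -609.25 kJ/kg = -519440 kJ/h
|Q| = 144.29 kW

Q_c = 144 kJ/s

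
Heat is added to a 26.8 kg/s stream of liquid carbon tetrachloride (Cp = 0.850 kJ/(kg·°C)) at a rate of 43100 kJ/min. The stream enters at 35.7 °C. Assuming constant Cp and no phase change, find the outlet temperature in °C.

Q = 43100 kJ/min = 718.33 kJ/s
ΔT = Q/(ṁ·Cp) = 718.33/(26.8×0.850) = 31.534 K
T_out = 35.7 + 31.534 = 67.234 °C

T_out = 67.2 °C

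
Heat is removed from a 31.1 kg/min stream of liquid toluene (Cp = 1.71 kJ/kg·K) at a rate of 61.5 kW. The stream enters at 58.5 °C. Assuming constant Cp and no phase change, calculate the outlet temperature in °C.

Q = 61.5 kW = 3690 kJ/min
ΔT = Q/(ṁ·Cp) = 3690/(31.1×1.71) = 69.386 K
T_out = 58.5 − 69.386 = -10.886 °C

T_out = -10.9 °C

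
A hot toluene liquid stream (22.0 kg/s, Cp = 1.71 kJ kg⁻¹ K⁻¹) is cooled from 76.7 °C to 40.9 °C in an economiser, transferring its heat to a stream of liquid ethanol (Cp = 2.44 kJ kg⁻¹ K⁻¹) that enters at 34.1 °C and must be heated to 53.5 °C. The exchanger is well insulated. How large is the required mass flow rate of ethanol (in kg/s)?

Heat released by hot stream: Q = 22.0 × 1.71 × (76.7 − 40.9) = 1346.8 kJ/s
Energy balance on cold side (adiabatic exchanger): Q = ṁ_c·Cp_c·(T_c,out − T_c,in)
ṁ_c = 1346.8 / [2.44 × (53.5 − 34.1)] = 28.452 kg/s

ṁ_c = 28.5 kg/s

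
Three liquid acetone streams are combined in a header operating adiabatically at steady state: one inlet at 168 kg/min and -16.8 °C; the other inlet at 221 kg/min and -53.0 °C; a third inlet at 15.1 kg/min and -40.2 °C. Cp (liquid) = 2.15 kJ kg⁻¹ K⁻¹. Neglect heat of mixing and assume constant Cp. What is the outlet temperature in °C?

Adiabatic, steady state ⇒ Σ ṁᵢCp,ᵢ(T_out − Tᵢ) = 0
Σ ṁᵢCp,ᵢTᵢ = 168×2.15×-16.8 + 221×2.15×-53.0 + 15.1×2.15×-40.2 = -32556
Σ ṁᵢCp,ᵢ = 168×2.15 + 221×2.15 + 15.1×2.15 = 868.81
T_out = -32556 / 868.81 = -37.472 °C

T_out = -37.5 °C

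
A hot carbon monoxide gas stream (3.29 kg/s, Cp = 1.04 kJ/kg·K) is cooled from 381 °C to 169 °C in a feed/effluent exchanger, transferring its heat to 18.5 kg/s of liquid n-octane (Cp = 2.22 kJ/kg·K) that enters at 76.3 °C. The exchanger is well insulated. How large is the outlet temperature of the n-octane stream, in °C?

T_c,out = 94.0 °C

Heat released by hot stream: Q = 3.29 × 1.04 × (381 − 169) = 725.38 kJ/s
Energy balance on cold side (adiabatic exchanger): Q = ṁ_c·Cp_c·(T_c,out − T_c,in)
T_c,out = 76.3 + 725.38/(18.5 × 2.22) = 93.962 °C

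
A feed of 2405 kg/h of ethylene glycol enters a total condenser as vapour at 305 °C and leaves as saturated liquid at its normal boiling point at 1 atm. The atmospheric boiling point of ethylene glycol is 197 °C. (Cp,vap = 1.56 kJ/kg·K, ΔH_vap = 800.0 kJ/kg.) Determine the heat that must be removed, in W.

Q_c = 647000 W

vapour 305→197 °C: -168.48 kJ/kg
condensation at 197 °C: -800 kJ/kg
Δh = -168.48 + -800 = -968.48 kJ/kg
Q = ṁ·Δh = 2405 kg/h × -968.48 kJ/kg = -2.3292e+06 kJ/h
|Q| = 647 kW = 647000 W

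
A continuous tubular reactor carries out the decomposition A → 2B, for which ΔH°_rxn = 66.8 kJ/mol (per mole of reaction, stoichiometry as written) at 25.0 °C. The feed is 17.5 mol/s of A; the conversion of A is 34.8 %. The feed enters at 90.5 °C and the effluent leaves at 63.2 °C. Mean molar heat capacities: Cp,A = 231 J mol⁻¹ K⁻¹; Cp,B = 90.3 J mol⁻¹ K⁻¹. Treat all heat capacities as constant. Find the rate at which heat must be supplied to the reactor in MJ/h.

Extent of reaction ξ = 0.348 × 17.5 = 6.09 mol/s
Reaction term: ξ·ΔH°_rxn = 6.09 × 66.8 = 406.81 kJ/s
Sensible, feed 90.5→25 °C: -264.78 kJ/s
Outlet flows (mol/s): A 11.41, B 12.18
Sensible, products 25→63.2 °C: 142.7 kJ/s
Q = ΔH = 284.73 kJ/s = 284.73 kW
Heat supplied = 1025 MJ/h

Q_in = 1030 MJ/h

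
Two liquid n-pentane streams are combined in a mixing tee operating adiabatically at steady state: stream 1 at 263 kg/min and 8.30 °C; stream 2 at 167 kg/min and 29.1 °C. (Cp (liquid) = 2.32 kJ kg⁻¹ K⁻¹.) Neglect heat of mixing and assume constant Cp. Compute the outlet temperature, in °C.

T_out = 16.4 °C

No heat crosses the boundary, so H_out = H_in.
T_out = Σ ṁᵢCp,ᵢTᵢ / Σ ṁᵢCp,ᵢ
      = 16339 / 997.6 = 16.378 °C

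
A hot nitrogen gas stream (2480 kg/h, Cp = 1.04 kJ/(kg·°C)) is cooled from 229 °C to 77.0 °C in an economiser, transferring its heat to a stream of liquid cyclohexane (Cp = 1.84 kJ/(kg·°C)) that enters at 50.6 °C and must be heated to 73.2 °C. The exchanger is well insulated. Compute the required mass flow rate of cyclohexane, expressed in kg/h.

ṁ_c = 9430 kg/h

Heat released by hot stream: Q = 2480 × 1.04 × (229 − 77.0) = 392040 kJ/h
Energy balance on cold side (adiabatic exchanger): Q = ṁ_c·Cp_c·(T_c,out − T_c,in)
ṁ_c = 392040 / [1.84 × (73.2 − 50.6)] = 9427.6 kg/h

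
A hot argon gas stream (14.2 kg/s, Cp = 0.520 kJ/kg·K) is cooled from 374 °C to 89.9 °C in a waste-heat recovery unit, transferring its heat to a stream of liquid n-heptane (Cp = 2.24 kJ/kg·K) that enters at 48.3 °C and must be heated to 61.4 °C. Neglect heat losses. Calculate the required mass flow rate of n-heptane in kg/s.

Heat released by hot stream: Q = 14.2 × 0.520 × (374 − 89.9) = 2097.8 kJ/s
Energy balance on cold side (adiabatic exchanger): Q = ṁ_c·Cp_c·(T_c,out − T_c,in)
ṁ_c = 2097.8 / [2.24 × (61.4 − 48.3)] = 71.49 kg/s

ṁ_c = 71.5 kg/s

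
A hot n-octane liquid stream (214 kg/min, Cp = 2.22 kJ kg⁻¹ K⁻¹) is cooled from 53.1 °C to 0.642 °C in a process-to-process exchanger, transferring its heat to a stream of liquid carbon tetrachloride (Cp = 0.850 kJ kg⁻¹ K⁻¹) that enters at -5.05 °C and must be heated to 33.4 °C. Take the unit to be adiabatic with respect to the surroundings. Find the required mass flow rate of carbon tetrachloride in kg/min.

Heat released by hot stream: Q = 214 × 2.22 × (53.1 − 0.642) = 24922 kJ/min
Energy balance on cold side (adiabatic exchanger): Q = ṁ_c·Cp_c·(T_c,out − T_c,in)
ṁ_c = 24922 / [0.850 × (33.4 − -5.05)] = 762.54 kg/min

ṁ_c = 763 kg/min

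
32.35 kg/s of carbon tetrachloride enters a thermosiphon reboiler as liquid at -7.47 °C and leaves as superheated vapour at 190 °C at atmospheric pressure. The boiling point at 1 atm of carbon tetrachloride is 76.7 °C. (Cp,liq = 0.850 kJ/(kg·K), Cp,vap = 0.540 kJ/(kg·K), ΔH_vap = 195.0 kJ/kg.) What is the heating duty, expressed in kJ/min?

liquid -7.47→76.7 °C: 71.544 kJ/kg
vaporisation at 76.7 °C: 195 kJ/kg
vapour 76.7→190 °C: 61.182 kJ/kg
Δh = 71.544 + 195 + 61.182 = 327.73 kJ/kg
Q = ṁ·Δh = 32.35 kg/s × 327.73 kJ/kg = 10602 kJ/s
|Q| = 10602 kW = 636120 kJ/min

Q = 636000 kJ/min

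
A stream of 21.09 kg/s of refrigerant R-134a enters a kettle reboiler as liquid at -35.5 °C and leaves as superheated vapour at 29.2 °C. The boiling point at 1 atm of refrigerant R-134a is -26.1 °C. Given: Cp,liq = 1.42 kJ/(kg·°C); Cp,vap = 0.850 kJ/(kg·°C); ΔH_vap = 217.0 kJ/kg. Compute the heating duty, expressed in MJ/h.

Q = 21100 MJ/h

liquid -35.5→-26.1 °C: 13.348 kJ/kg
vaporisation at -26.1 °C: 217 kJ/kg
vapour -26.1→29.2 °C: 47.005 kJ/kg
Δh = 13.348 + 217 + 47.005 = 277.35 kJ/kg
Q = ṁ·Δh = 21.09 kg/s × 277.35 kJ/kg = 5849.4 kJ/s
|Q| = 5849.4 kW = 21058 MJ/h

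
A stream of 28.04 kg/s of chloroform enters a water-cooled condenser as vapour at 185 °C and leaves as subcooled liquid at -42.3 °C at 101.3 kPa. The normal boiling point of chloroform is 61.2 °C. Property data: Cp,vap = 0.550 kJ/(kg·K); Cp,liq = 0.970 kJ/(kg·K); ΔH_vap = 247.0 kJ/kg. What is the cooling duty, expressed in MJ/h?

Q_c = 41900 MJ/h

vapour 185→61.2 °C: -68.09 kJ/kg
condensation at 61.2 °C: -247 kJ/kg
liquid 61.2→-42.3 °C: -100.39 kJ/kg
Δh = -68.09 + -247 + -100.39 = -415.49 kJ/kg
Q = ṁ·Δh = 28.04 kg/s × -415.49 kJ/kg = -11650 kJ/s
|Q| = 11650 kW = 41941 MJ/h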